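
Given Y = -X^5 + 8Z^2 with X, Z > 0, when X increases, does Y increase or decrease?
Y decreases

Taking the partial derivative:
∂Y/∂X = -5X^4

∂Y/∂X = -5X^4 < 0 (assuming positive values)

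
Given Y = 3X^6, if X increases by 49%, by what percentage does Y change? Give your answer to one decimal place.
994.3%

For Y = 3X^6:
If X → X(1 + 0.49)
Then Y → Y · (1 + 0.49)^6
     ≈ Y · 10.9425

Percentage change = ((1 + 0.49)^6 − 1) × 100% ≈ 994.3%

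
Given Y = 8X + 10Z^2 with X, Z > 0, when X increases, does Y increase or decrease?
Y increases

Taking the partial derivative:
∂Y/∂X = 8

∂Y/∂X = 8 > 0 (assuming positive values)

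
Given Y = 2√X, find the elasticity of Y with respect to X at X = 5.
Elasticity = 1/2

Elasticity = (dY/dX) · (X/Y)

dY/dX = 1/√X
At X = 5: dY/dX = √5/5, Y = 2·√5

Elasticity = (√5/5) · (5 / (2·√5)) = 1/2

Interpretation: for a small percentage change in X, the percentage change in Y is approximately 0.50 times as large.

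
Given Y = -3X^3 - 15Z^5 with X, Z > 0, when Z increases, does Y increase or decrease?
Y decreases

Taking the partial derivative:
∂Y/∂Z = -75Z^4

∂Y/∂Z = -75Z^4 < 0 (assuming positive values)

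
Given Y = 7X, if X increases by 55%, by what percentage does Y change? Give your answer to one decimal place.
55.0%

For Y = 7X:
If X → X(1 + 0.55)
Then Y → Y · (1 + 0.55)^1
     = Y · 1.5500

Percentage change = ((1 + 0.55)^1 − 1) × 100% = 55.0%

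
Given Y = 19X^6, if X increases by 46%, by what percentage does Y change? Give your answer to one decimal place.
868.5%

For Y = 19X^6:
If X → X(1 + 0.46)
Then Y → Y · (1 + 0.46)^6
     ≈ Y · 9.6854

Percentage change = ((1 + 0.46)^6 − 1) × 100% ≈ 868.5%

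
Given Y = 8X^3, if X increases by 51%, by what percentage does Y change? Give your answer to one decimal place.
244.3%

For Y = 8X^3:
If X → X(1 + 0.51)
Then Y → Y · (1 + 0.51)^3
     ≈ Y · 3.4430

Percentage change = ((1 + 0.51)^3 − 1) × 100% ≈ 244.3%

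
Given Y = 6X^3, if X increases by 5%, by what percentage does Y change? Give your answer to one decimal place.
15.8%

For Y = 6X^3:
If X → X(1 + 0.05)
Then Y → Y · (1 + 0.05)^3
     ≈ Y · 1.1576

Percentage change = ((1 + 0.05)^3 − 1) × 100% ≈ 15.8%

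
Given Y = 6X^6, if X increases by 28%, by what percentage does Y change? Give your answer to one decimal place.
339.8%

For Y = 6X^6:
If X → X(1 + 0.28)
Then Y → Y · (1 + 0.28)^6
     ≈ Y · 4.3980

Percentage change = ((1 + 0.28)^6 − 1) × 100% ≈ 339.8%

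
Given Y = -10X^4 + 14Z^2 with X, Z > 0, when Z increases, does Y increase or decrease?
Y increases

Taking the partial derivative:
∂Y/∂Z = 28Z

∂Y/∂Z = 28Z > 0 (assuming positive values)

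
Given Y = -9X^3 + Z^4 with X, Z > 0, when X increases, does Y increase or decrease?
Y decreases

Taking the partial derivative:
∂Y/∂X = -27X^2

∂Y/∂X = -27X^2 < 0 (assuming positive values)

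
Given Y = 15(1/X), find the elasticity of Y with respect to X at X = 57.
Elasticity = -1

Elasticity = (dY/dX) · (X/Y)

dY/dX = -15/X²
At X = 57: dY/dX = -5/1083, Y = 5/19

Elasticity = (-5/1083) · (57 / (5/19)) = -1

Interpretation: for a small percentage change in X, the percentage change in Y is approximately -1.00 times as large.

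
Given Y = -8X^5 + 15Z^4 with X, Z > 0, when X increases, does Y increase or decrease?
Y decreases

Taking the partial derivative:
∂Y/∂X = -40X^4

∂Y/∂X = -40X^4 < 0 (assuming positive values)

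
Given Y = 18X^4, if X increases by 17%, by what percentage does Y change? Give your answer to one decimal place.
87.4%

For Y = 18X^4:
If X → X(1 + 0.17)
Then Y → Y · (1 + 0.17)^4
     ≈ Y · 1.8739

Percentage change = ((1 + 0.17)^4 − 1) × 100% ≈ 87.4%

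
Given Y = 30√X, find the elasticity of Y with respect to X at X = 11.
Elasticity = 1/2

Elasticity = (dY/dX) · (X/Y)

dY/dX = 15/√X
At X = 11: dY/dX = 15·√11/11, Y = 30·√11

Elasticity = (15·√11/11) · (11 / (30·√11)) = 1/2

Interpretation: for a small percentage change in X, the percentage change in Y is approximately 0.50 times as large.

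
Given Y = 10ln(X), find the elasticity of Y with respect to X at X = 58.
Elasticity = 1/ln(58) ≈ 0.2463

Elasticity = (dY/dX) · (X/Y)

dY/dX = 10/X
At X = 58: dY/dX = 5/29, Y = 10·ln(58)

Elasticity = (5/29) · (58 / (10·ln(58))) = 1/ln(58) ≈ 0.2463

Interpretation: for a small percentage change in X, the percentage change in Y is approximately 0.25 times as large.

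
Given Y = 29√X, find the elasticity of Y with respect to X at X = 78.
Elasticity = 1/2

Elasticity = (dY/dX) · (X/Y)

dY/dX = 29/(2·√X)
At X = 78: dY/dX = 29·√78/156, Y = 29·√78

Elasticity = (29·√78/156) · (78 / (29·√78)) = 1/2

Interpretation: for a small percentage change in X, the percentage change in Y is approximately 0.50 times as large.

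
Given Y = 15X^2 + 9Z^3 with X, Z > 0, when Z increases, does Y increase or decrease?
Y increases

Taking the partial derivative:
∂Y/∂Z = 27Z^2

∂Y/∂Z = 27Z^2 > 0 (assuming positive values)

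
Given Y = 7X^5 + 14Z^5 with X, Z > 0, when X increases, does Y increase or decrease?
Y increases

Taking the partial derivative:
∂Y/∂X = 35X^4

∂Y/∂X = 35X^4 > 0 (assuming positive values)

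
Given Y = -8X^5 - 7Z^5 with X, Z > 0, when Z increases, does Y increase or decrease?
Y decreases

Taking the partial derivative:
∂Y/∂Z = -35Z^4

∂Y/∂Z = -35Z^4 < 0 (assuming positive values)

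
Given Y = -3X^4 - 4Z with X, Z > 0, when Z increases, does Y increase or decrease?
Y decreases

Taking the partial derivative:
∂Y/∂Z = -4

∂Y/∂Z = -4 < 0 (assuming positive values)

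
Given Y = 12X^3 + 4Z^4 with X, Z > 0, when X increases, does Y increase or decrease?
Y increases

Taking the partial derivative:
∂Y/∂X = 36X^2

∂Y/∂X = 36X^2 > 0 (assuming positive values)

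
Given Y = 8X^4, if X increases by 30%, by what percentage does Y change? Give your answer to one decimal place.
185.6%

For Y = 8X^4:
If X → X(1 + 0.3)
Then Y → Y · (1 + 0.3)^4
     = Y · 2.8561

Percentage change = ((1 + 0.3)^4 − 1) × 100% ≈ 185.6%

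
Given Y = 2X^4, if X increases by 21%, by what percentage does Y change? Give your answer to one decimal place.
114.4%

For Y = 2X^4:
If X → X(1 + 0.21)
Then Y → Y · (1 + 0.21)^4
     ≈ Y · 2.1436

Percentage change = ((1 + 0.21)^4 − 1) × 100% ≈ 114.4%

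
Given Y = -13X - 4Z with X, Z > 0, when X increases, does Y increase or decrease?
Y decreases

Taking the partial derivative:
∂Y/∂X = -13

∂Y/∂X = -13 < 0 (assuming positive values)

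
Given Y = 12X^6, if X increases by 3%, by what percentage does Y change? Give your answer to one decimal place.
19.4%

For Y = 12X^6:
If X → X(1 + 0.03)
Then Y → Y · (1 + 0.03)^6
     ≈ Y · 1.1941

Percentage change = ((1 + 0.03)^6 − 1) × 100% ≈ 19.4%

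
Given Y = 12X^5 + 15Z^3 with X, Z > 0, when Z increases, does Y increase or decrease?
Y increases

Taking the partial derivative:
∂Y/∂Z = 45Z^2

∂Y/∂Z = 45Z^2 > 0 (assuming positive values)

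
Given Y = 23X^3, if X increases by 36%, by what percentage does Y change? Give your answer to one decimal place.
151.5%

For Y = 23X^3:
If X → X(1 + 0.36)
Then Y → Y · (1 + 0.36)^3
     ≈ Y · 2.5155

Percentage change = ((1 + 0.36)^3 − 1) × 100% ≈ 151.5%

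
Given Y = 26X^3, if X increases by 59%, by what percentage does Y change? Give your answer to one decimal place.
302.0%

For Y = 26X^3:
If X → X(1 + 0.59)
Then Y → Y · (1 + 0.59)^3
     ≈ Y · 4.0197

Percentage change = ((1 + 0.59)^3 − 1) × 100% ≈ 302.0%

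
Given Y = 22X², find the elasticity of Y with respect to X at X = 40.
Elasticity = 2

Elasticity = (dY/dX) · (X/Y)

dY/dX = 44·X
At X = 40: dY/dX = 1760, Y = 35200

Elasticity = 1760 · (40 / 35200) = 2

Interpretation: for a small percentage change in X, the percentage change in Y is approximately 2.00 times as large.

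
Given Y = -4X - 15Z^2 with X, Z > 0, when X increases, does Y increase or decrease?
Y decreases

Taking the partial derivative:
∂Y/∂X = -4

∂Y/∂X = -4 < 0 (assuming positive values)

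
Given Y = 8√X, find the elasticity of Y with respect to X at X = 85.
Elasticity = 1/2

Elasticity = (dY/dX) · (X/Y)

dY/dX = 4/√X
At X = 85: dY/dX = 4·√85/85, Y = 8·√85

Elasticity = (4·√85/85) · (85 / (8·√85)) = 1/2

Interpretation: for a small percentage change in X, the percentage change in Y is approximately 0.50 times as large.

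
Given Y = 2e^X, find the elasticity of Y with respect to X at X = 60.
Elasticity = 60

Elasticity = (dY/dX) · (X/Y)

dY/dX = 2·e^X
At X = 60: dY/dX = 2·e^60, Y = 2·e^60

Elasticity = (2·e^60) · (60 / (2·e^60)) = 60

Interpretation: for a small percentage change in X, the percentage change in Y is approximately 60.00 times as large.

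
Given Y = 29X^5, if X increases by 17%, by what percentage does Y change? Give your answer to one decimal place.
119.2%

For Y = 29X^5:
If X → X(1 + 0.17)
Then Y → Y · (1 + 0.17)^5
     ≈ Y · 2.1924

Percentage change = ((1 + 0.17)^5 − 1) × 100% ≈ 119.2%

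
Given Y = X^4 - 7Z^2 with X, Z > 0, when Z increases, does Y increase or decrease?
Y decreases

Taking the partial derivative:
∂Y/∂Z = -14Z

∂Y/∂Z = -14Z < 0 (assuming positive values)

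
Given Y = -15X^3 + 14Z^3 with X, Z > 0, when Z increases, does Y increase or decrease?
Y increases

Taking the partial derivative:
∂Y/∂Z = 42Z^2

∂Y/∂Z = 42Z^2 > 0 (assuming positive values)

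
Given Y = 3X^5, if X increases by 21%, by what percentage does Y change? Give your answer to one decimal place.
159.4%

For Y = 3X^5:
If X → X(1 + 0.21)
Then Y → Y · (1 + 0.21)^5
     ≈ Y · 2.5937

Percentage change = ((1 + 0.21)^5 − 1) × 100% ≈ 159.4%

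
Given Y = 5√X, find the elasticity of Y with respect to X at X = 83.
Elasticity = 1/2

Elasticity = (dY/dX) · (X/Y)

dY/dX = 5/(2·√X)
At X = 83: dY/dX = 5·√83/166, Y = 5·√83

Elasticity = (5·√83/166) · (83 / (5·√83)) = 1/2

Interpretation: for a small percentage change in X, the percentage change in Y is approximately 0.50 times as large.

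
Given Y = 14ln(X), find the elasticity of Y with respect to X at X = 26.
Elasticity = 1/ln(26) ≈ 0.3069

Elasticity = (dY/dX) · (X/Y)

dY/dX = 14/X
At X = 26: dY/dX = 7/13, Y = 14·ln(26)

Elasticity = (7/13) · (26 / (14·ln(26))) = 1/ln(26) ≈ 0.3069

Interpretation: for a small percentage change in X, the percentage change in Y is approximately 0.31 times as large.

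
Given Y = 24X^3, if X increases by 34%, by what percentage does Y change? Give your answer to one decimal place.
140.6%

For Y = 24X^3:
If X → X(1 + 0.34)
Then Y → Y · (1 + 0.34)^3
     ≈ Y · 2.4061

Percentage change = ((1 + 0.34)^3 − 1) × 100% ≈ 140.6%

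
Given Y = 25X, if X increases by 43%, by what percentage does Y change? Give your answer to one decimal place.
43.0%

For Y = 25X:
If X → X(1 + 0.43)
Then Y → Y · (1 + 0.43)^1
     = Y · 1.4300

Percentage change = ((1 + 0.43)^1 − 1) × 100% = 43.0%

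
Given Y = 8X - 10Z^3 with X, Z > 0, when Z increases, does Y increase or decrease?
Y decreases

Taking the partial derivative:
∂Y/∂Z = -30Z^2

∂Y/∂Z = -30Z^2 < 0 (assuming positive values)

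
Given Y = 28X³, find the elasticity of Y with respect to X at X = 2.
Elasticity = 3

Elasticity = (dY/dX) · (X/Y)

dY/dX = 84·X²
At X = 2: dY/dX = 336, Y = 224

Elasticity = 336 · (2 / 224) = 3

Interpretation: for a small percentage change in X, the percentage change in Y is approximately 3.00 times as large.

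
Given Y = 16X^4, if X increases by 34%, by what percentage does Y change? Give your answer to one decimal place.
222.4%

For Y = 16X^4:
If X → X(1 + 0.34)
Then Y → Y · (1 + 0.34)^4
     ≈ Y · 3.2242

Percentage change = ((1 + 0.34)^4 − 1) × 100% ≈ 222.4%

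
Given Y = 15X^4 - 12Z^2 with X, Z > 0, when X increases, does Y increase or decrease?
Y increases

Taking the partial derivative:
∂Y/∂X = 60X^3

∂Y/∂X = 60X^3 > 0 (assuming positive values)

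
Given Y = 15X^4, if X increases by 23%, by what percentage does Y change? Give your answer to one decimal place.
128.9%

For Y = 15X^4:
If X → X(1 + 0.23)
Then Y → Y · (1 + 0.23)^4
     ≈ Y · 2.2889

Percentage change = ((1 + 0.23)^4 − 1) × 100% ≈ 128.9%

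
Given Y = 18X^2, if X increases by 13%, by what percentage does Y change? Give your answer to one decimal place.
27.7%

For Y = 18X^2:
If X → X(1 + 0.13)
Then Y → Y · (1 + 0.13)^2
     = Y · 1.2769

Percentage change = ((1 + 0.13)^2 − 1) × 100% ≈ 27.7%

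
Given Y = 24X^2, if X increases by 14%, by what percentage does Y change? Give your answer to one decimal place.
30.0%

For Y = 24X^2:
If X → X(1 + 0.14)
Then Y → Y · (1 + 0.14)^2
     = Y · 1.2996

Percentage change = ((1 + 0.14)^2 − 1) × 100% ≈ 30.0%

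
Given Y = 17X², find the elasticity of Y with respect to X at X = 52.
Elasticity = 2

Elasticity = (dY/dX) · (X/Y)

dY/dX = 34·X
At X = 52: dY/dX = 1768, Y = 45968

Elasticity = 1768 · (52 / 45968) = 2

Interpretation: for a small percentage change in X, the percentage change in Y is approximately 2.00 times as large.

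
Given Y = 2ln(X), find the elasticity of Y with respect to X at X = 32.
Elasticity = 1/ln(32) ≈ 0.2885

Elasticity = (dY/dX) · (X/Y)

dY/dX = 2/X
At X = 32: dY/dX = 1/16, Y = 2·ln(32)

Elasticity = (1/16) · (32 / (2·ln(32))) = 1/ln(32) ≈ 0.2885

Interpretation: for a small percentage change in X, the percentage change in Y is approximately 0.29 times as large.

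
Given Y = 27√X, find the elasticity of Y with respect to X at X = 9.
Elasticity = 1/2

Elasticity = (dY/dX) · (X/Y)

dY/dX = 27/(2·√X)
At X = 9: dY/dX = 9/2, Y = 81

Elasticity = (9/2) · (9 / 81) = 1/2

Interpretation: for a small percentage change in X, the percentage change in Y is approximately 0.50 times as large.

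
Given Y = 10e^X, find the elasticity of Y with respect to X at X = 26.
Elasticity = 26

Elasticity = (dY/dX) · (X/Y)

dY/dX = 10·e^X
At X = 26: dY/dX = 10·e^26, Y = 10·e^26

Elasticity = (10·e^26) · (26 / (10·e^26)) = 26

Interpretation: for a small percentage change in X, the percentage change in Y is approximately 26.00 times as large.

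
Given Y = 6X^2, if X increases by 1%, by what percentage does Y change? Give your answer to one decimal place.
2.0%

For Y = 6X^2:
If X → X(1 + 0.01)
Then Y → Y · (1 + 0.01)^2
     = Y · 1.0201

Percentage change = ((1 + 0.01)^2 − 1) × 100% ≈ 2.0%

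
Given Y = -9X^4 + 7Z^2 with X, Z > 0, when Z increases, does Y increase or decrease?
Y increases

Taking the partial derivative:
∂Y/∂Z = 14Z

∂Y/∂Z = 14Z > 0 (assuming positive values)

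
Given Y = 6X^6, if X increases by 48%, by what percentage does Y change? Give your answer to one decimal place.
950.9%

For Y = 6X^6:
If X → X(1 + 0.48)
Then Y → Y · (1 + 0.48)^6
     ≈ Y · 10.5092

Percentage change = ((1 + 0.48)^6 − 1) × 100% ≈ 950.9%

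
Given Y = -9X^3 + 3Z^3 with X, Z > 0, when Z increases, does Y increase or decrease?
Y increases

Taking the partial derivative:
∂Y/∂Z = 9Z^2

∂Y/∂Z = 9Z^2 > 0 (assuming positive values)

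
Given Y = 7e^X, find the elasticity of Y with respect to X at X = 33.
Elasticity = 33

Elasticity = (dY/dX) · (X/Y)

dY/dX = 7·e^X
At X = 33: dY/dX = 7·e^33, Y = 7·e^33

Elasticity = (7·e^33) · (33 / (7·e^33)) = 33

Interpretation: for a small percentage change in X, the percentage change in Y is approximately 33.00 times as large.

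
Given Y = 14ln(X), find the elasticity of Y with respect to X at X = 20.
Elasticity = 1/ln(20) ≈ 0.3338

Elasticity = (dY/dX) · (X/Y)

dY/dX = 14/X
At X = 20: dY/dX = 7/10, Y = 14·ln(20)

Elasticity = (7/10) · (20 / (14·ln(20))) = 1/ln(20) ≈ 0.3338

Interpretation: for a small percentage change in X, the percentage change in Y is approximately 0.33 times as large.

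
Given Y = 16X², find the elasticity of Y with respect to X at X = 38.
Elasticity = 2

Elasticity = (dY/dX) · (X/Y)

dY/dX = 32·X
At X = 38: dY/dX = 1216, Y = 23104

Elasticity = 1216 · (38 / 23104) = 2

Interpretation: for a small percentage change in X, the percentage change in Y is approximately 2.00 times as large.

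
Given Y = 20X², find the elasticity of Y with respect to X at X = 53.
Elasticity = 2

Elasticity = (dY/dX) · (X/Y)

dY/dX = 40·X
At X = 53: dY/dX = 2120, Y = 56180

Elasticity = 2120 · (53 / 56180) = 2

Interpretation: for a small percentage change in X, the percentage change in Y is approximately 2.00 times as large.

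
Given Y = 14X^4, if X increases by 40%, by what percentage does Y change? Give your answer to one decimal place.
284.2%

For Y = 14X^4:
If X → X(1 + 0.4)
Then Y → Y · (1 + 0.4)^4
     = Y · 3.8416

Percentage change = ((1 + 0.4)^4 − 1) × 100% ≈ 284.2%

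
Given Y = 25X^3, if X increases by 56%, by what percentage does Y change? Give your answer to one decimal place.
279.6%

For Y = 25X^3:
If X → X(1 + 0.56)
Then Y → Y · (1 + 0.56)^3
     ≈ Y · 3.7964

Percentage change = ((1 + 0.56)^3 − 1) × 100% ≈ 279.6%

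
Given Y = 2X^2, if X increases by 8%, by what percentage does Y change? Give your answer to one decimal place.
16.6%

For Y = 2X^2:
If X → X(1 + 0.08)
Then Y → Y · (1 + 0.08)^2
     = Y · 1.1664

Percentage change = ((1 + 0.08)^2 − 1) × 100% ≈ 16.6%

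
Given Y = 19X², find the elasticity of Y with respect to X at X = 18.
Elasticity = 2

Elasticity = (dY/dX) · (X/Y)

dY/dX = 38·X
At X = 18: dY/dX = 684, Y = 6156

Elasticity = 684 · (18 / 6156) = 2

Interpretation: for a small percentage change in X, the percentage change in Y is approximately 2.00 times as large.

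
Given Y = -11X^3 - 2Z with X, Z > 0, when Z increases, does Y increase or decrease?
Y decreases

Taking the partial derivative:
∂Y/∂Z = -2

∂Y/∂Z = -2 < 0 (assuming positive values)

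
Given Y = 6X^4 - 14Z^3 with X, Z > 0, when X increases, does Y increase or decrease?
Y increases

Taking the partial derivative:
∂Y/∂X = 24X^3

∂Y/∂X = 24X^3 > 0 (assuming positive values)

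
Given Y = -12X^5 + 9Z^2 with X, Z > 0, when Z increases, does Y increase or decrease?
Y increases

Taking the partial derivative:
∂Y/∂Z = 18Z

∂Y/∂Z = 18Z > 0 (assuming positive values)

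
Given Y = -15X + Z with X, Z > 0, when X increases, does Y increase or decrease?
Y decreases

Taking the partial derivative:
∂Y/∂X = -15

∂Y/∂X = -15 < 0 (assuming positive values)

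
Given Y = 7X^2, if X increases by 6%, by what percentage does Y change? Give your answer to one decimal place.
12.4%

For Y = 7X^2:
If X → X(1 + 0.06)
Then Y → Y · (1 + 0.06)^2
     = Y · 1.1236

Percentage change = ((1 + 0.06)^2 − 1) × 100% ≈ 12.4%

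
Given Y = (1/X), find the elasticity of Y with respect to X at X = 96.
Elasticity = -1

Elasticity = (dY/dX) · (X/Y)

dY/dX = -1/X²
At X = 96: dY/dX = -1/9216, Y = 1/96

Elasticity = (-1/9216) · (96 / (1/96)) = -1

Interpretation: for a small percentage change in X, the percentage change in Y is approximately -1.00 times as large.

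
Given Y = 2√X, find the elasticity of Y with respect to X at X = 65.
Elasticity = 1/2

Elasticity = (dY/dX) · (X/Y)

dY/dX = 1/√X
At X = 65: dY/dX = √65/65, Y = 2·√65

Elasticity = (√65/65) · (65 / (2·√65)) = 1/2

Interpretation: for a small percentage change in X, the percentage change in Y is approximately 0.50 times as large.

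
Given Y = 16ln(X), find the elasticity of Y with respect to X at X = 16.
Elasticity = 1/ln(16) ≈ 0.3607

Elasticity = (dY/dX) · (X/Y)

dY/dX = 16/X
At X = 16: dY/dX = 1, Y = 16·ln(16)

Elasticity = 1 · (16 / (16·ln(16))) = 1/ln(16) ≈ 0.3607

Interpretation: for a small percentage change in X, the percentage change in Y is approximately 0.36 times as large.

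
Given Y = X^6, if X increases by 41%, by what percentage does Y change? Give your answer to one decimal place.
685.8%

For Y = X^6:
If X → X(1 + 0.41)
Then Y → Y · (1 + 0.41)^6
     ≈ Y · 7.8580

Percentage change = ((1 + 0.41)^6 − 1) × 100% ≈ 685.8%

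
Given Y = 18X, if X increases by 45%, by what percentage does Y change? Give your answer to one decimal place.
45.0%

For Y = 18X:
If X → X(1 + 0.45)
Then Y → Y · (1 + 0.45)^1
     = Y · 1.4500

Percentage change = ((1 + 0.45)^1 − 1) × 100% = 45.0%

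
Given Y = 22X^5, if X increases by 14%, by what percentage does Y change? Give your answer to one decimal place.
92.5%

For Y = 22X^5:
If X → X(1 + 0.14)
Then Y → Y · (1 + 0.14)^5
     ≈ Y · 1.9254

Percentage change = ((1 + 0.14)^5 − 1) × 100% ≈ 92.5%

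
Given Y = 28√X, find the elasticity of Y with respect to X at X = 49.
Elasticity = 1/2

Elasticity = (dY/dX) · (X/Y)

dY/dX = 14/√X
At X = 49: dY/dX = 2, Y = 196

Elasticity = 2 · (49 / 196) = 1/2

Interpretation: for a small percentage change in X, the percentage change in Y is approximately 0.50 times as large.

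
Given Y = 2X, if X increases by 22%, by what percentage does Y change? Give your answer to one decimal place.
22.0%

For Y = 2X:
If X → X(1 + 0.22)
Then Y → Y · (1 + 0.22)^1
     = Y · 1.2200

Percentage change = ((1 + 0.22)^1 − 1) × 100% = 22.0%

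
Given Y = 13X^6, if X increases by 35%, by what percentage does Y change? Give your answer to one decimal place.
505.3%

For Y = 13X^6:
If X → X(1 + 0.35)
Then Y → Y · (1 + 0.35)^6
     ≈ Y · 6.0534

Percentage change = ((1 + 0.35)^6 − 1) × 100% ≈ 505.3%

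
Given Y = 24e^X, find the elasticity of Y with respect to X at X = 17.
Elasticity = 17

Elasticity = (dY/dX) · (X/Y)

dY/dX = 24·e^X
At X = 17: dY/dX = 24·e^17, Y = 24·e^17

Elasticity = (24·e^17) · (17 / (24·e^17)) = 17

Interpretation: for a small percentage change in X, the percentage change in Y is approximately 17.00 times as large.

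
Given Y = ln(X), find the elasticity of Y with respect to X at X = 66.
Elasticity = 1/ln(66) ≈ 0.2387

Elasticity = (dY/dX) · (X/Y)

dY/dX = 1/X
At X = 66: dY/dX = 1/66, Y = ln(66)

Elasticity = (1/66) · (66 / (ln(66))) = 1/ln(66) ≈ 0.2387

Interpretation: for a small percentage change in X, the percentage change in Y is approximately 0.24 times as large.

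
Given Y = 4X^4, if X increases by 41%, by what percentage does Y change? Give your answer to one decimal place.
295.3%

For Y = 4X^4:
If X → X(1 + 0.41)
Then Y → Y · (1 + 0.41)^4
     ≈ Y · 3.9525

Percentage change = ((1 + 0.41)^4 − 1) × 100% ≈ 295.3%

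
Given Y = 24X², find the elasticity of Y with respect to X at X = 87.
Elasticity = 2

Elasticity = (dY/dX) · (X/Y)

dY/dX = 48·X
At X = 87: dY/dX = 4176, Y = 181656

Elasticity = 4176 · (87 / 181656) = 2

Interpretation: for a small percentage change in X, the percentage change in Y is approximately 2.00 times as large.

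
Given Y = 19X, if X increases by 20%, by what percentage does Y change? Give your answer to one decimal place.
20.0%

For Y = 19X:
If X → X(1 + 0.2)
Then Y → Y · (1 + 0.2)^1
     = Y · 1.2000

Percentage change = ((1 + 0.2)^1 − 1) × 100% = 20.0%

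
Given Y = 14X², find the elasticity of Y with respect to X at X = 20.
Elasticity = 2

Elasticity = (dY/dX) · (X/Y)

dY/dX = 28·X
At X = 20: dY/dX = 560, Y = 5600

Elasticity = 560 · (20 / 5600) = 2

Interpretation: for a small percentage change in X, the percentage change in Y is approximately 2.00 times as large.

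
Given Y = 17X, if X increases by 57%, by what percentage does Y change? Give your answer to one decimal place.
57.0%

For Y = 17X:
If X → X(1 + 0.57)
Then Y → Y · (1 + 0.57)^1
     = Y · 1.5700

Percentage change = ((1 + 0.57)^1 − 1) × 100% = 57.0%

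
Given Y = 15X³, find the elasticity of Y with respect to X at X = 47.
Elasticity = 3

Elasticity = (dY/dX) · (X/Y)

dY/dX = 45·X²
At X = 47: dY/dX = 99405, Y = 1557345

Elasticity = 99405 · (47 / 1557345) = 3

Interpretation: for a small percentage change in X, the percentage change in Y is approximately 3.00 times as large.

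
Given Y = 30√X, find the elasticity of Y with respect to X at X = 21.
Elasticity = 1/2

Elasticity = (dY/dX) · (X/Y)

dY/dX = 15/√X
At X = 21: dY/dX = 5·√21/7, Y = 30·√21

Elasticity = (5·√21/7) · (21 / (30·√21)) = 1/2

Interpretation: for a small percentage change in X, the percentage change in Y is approximately 0.50 times as large.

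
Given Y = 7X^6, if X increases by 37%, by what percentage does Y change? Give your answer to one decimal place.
561.2%

For Y = 7X^6:
If X → X(1 + 0.37)
Then Y → Y · (1 + 0.37)^6
     ≈ Y · 6.6119

Percentage change = ((1 + 0.37)^6 − 1) × 100% ≈ 561.2%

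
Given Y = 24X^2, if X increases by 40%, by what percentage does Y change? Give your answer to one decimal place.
96.0%

For Y = 24X^2:
If X → X(1 + 0.4)
Then Y → Y · (1 + 0.4)^2
     = Y · 1.9600

Percentage change = ((1 + 0.4)^2 − 1) × 100% = 96.0%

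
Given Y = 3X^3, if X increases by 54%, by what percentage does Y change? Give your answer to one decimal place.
265.2%

For Y = 3X^3:
If X → X(1 + 0.54)
Then Y → Y · (1 + 0.54)^3
     ≈ Y · 3.6523

Percentage change = ((1 + 0.54)^3 − 1) × 100% ≈ 265.2%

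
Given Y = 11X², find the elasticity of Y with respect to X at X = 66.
Elasticity = 2

Elasticity = (dY/dX) · (X/Y)

dY/dX = 22·X
At X = 66: dY/dX = 1452, Y = 47916

Elasticity = 1452 · (66 / 47916) = 2

Interpretation: for a small percentage change in X, the percentage change in Y is approximately 2.00 times as large.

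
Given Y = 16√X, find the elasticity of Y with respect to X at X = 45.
Elasticity = 1/2

Elasticity = (dY/dX) · (X/Y)

dY/dX = 8/√X
At X = 45: dY/dX = 8·√5/15, Y = 48·√5

Elasticity = (8·√5/15) · (45 / (48·√5)) = 1/2

Interpretation: for a small percentage change in X, the percentage change in Y is approximately 0.50 times as large.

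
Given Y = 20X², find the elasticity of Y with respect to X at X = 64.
Elasticity = 2

Elasticity = (dY/dX) · (X/Y)

dY/dX = 40·X
At X = 64: dY/dX = 2560, Y = 81920

Elasticity = 2560 · (64 / 81920) = 2

Interpretation: for a small percentage change in X, the percentage change in Y is approximately 2.00 times as large.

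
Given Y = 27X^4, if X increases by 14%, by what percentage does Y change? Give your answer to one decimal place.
68.9%

For Y = 27X^4:
If X → X(1 + 0.14)
Then Y → Y · (1 + 0.14)^4
     ≈ Y · 1.6890

Percentage change = ((1 + 0.14)^4 − 1) × 100% ≈ 68.9%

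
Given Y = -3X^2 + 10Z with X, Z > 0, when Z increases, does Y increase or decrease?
Y increases

Taking the partial derivative:
∂Y/∂Z = 10

∂Y/∂Z = 10 > 0 (assuming positive values)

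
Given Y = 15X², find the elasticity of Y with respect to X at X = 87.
Elasticity = 2

Elasticity = (dY/dX) · (X/Y)

dY/dX = 30·X
At X = 87: dY/dX = 2610, Y = 113535

Elasticity = 2610 · (87 / 113535) = 2

Interpretation: for a small percentage change in X, the percentage change in Y is approximately 2.00 times as large.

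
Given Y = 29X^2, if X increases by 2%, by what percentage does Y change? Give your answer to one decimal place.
4.0%

For Y = 29X^2:
If X → X(1 + 0.02)
Then Y → Y · (1 + 0.02)^2
     = Y · 1.0404

Percentage change = ((1 + 0.02)^2 − 1) × 100% ≈ 4.0%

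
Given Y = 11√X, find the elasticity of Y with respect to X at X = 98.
Elasticity = 1/2

Elasticity = (dY/dX) · (X/Y)

dY/dX = 11/(2·√X)
At X = 98: dY/dX = 11·√2/28, Y = 77·√2

Elasticity = (11·√2/28) · (98 / (77·√2)) = 1/2

Interpretation: for a small percentage change in X, the percentage change in Y is approximately 0.50 times as large.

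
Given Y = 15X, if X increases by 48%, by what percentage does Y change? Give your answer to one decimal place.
48.0%

For Y = 15X:
If X → X(1 + 0.48)
Then Y → Y · (1 + 0.48)^1
     = Y · 1.4800

Percentage change = ((1 + 0.48)^1 − 1) × 100% = 48.0%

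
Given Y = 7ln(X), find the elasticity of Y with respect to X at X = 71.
Elasticity = 1/ln(71) ≈ 0.2346

Elasticity = (dY/dX) · (X/Y)

dY/dX = 7/X
At X = 71: dY/dX = 7/71, Y = 7·ln(71)

Elasticity = (7/71) · (71 / (7·ln(71))) = 1/ln(71) ≈ 0.2346

Interpretation: for a small percentage change in X, the percentage change in Y is approximately 0.23 times as large.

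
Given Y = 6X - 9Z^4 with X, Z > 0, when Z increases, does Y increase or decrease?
Y decreases

Taking the partial derivative:
∂Y/∂Z = -36Z^3

∂Y/∂Z = -36Z^3 < 0 (assuming positive values)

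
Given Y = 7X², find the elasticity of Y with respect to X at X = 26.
Elasticity = 2

Elasticity = (dY/dX) · (X/Y)

dY/dX = 14·X
At X = 26: dY/dX = 364, Y = 4732

Elasticity = 364 · (26 / 4732) = 2

Interpretation: for a small percentage change in X, the percentage change in Y is approximately 2.00 times as large.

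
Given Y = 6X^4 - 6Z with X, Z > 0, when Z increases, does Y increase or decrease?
Y decreases

Taking the partial derivative:
∂Y/∂Z = -6

∂Y/∂Z = -6 < 0 (assuming positive values)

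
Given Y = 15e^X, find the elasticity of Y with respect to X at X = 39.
Elasticity = 39

Elasticity = (dY/dX) · (X/Y)

dY/dX = 15·e^X
At X = 39: dY/dX = 15·e^39, Y = 15·e^39

Elasticity = (15·e^39) · (39 / (15·e^39)) = 39

Interpretation: for a small percentage change in X, the percentage change in Y is approximately 39.00 times as large.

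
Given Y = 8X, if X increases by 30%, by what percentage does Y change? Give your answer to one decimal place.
30.0%

For Y = 8X:
If X → X(1 + 0.3)
Then Y → Y · (1 + 0.3)^1
     = Y · 1.3000

Percentage change = ((1 + 0.3)^1 − 1) × 100% = 30.0%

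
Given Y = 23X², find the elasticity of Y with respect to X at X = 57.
Elasticity = 2

Elasticity = (dY/dX) · (X/Y)

dY/dX = 46·X
At X = 57: dY/dX = 2622, Y = 74727

Elasticity = 2622 · (57 / 74727) = 2

Interpretation: for a small percentage change in X, the percentage change in Y is approximately 2.00 times as large.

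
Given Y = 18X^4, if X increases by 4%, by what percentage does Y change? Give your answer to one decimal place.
17.0%

For Y = 18X^4:
If X → X(1 + 0.04)
Then Y → Y · (1 + 0.04)^4
     ≈ Y · 1.1699

Percentage change = ((1 + 0.04)^4 − 1) × 100% ≈ 17.0%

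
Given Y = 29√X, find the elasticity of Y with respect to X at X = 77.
Elasticity = 1/2

Elasticity = (dY/dX) · (X/Y)

dY/dX = 29/(2·√X)
At X = 77: dY/dX = 29·√77/154, Y = 29·√77

Elasticity = (29·√77/154) · (77 / (29·√77)) = 1/2

Interpretation: for a small percentage change in X, the percentage change in Y is approximately 0.50 times as large.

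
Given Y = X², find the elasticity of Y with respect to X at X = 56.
Elasticity = 2

Elasticity = (dY/dX) · (X/Y)

dY/dX = 2·X
At X = 56: dY/dX = 112, Y = 3136

Elasticity = 112 · (56 / 3136) = 2

Interpretation: for a small percentage change in X, the percentage change in Y is approximately 2.00 times as large.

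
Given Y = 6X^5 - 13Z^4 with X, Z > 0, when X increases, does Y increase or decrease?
Y increases

Taking the partial derivative:
∂Y/∂X = 30X^4

∂Y/∂X = 30X^4 > 0 (assuming positive values)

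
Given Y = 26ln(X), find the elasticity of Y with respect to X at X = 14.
Elasticity = 1/ln(14) ≈ 0.3789

Elasticity = (dY/dX) · (X/Y)

dY/dX = 26/X
At X = 14: dY/dX = 13/7, Y = 26·ln(14)

Elasticity = (13/7) · (14 / (26·ln(14))) = 1/ln(14) ≈ 0.3789

Interpretation: for a small percentage change in X, the percentage change in Y is approximately 0.38 times as large.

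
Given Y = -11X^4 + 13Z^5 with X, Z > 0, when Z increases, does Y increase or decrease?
Y increases

Taking the partial derivative:
∂Y/∂Z = 65Z^4

∂Y/∂Z = 65Z^4 > 0 (assuming positive values)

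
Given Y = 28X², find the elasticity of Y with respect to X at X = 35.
Elasticity = 2

Elasticity = (dY/dX) · (X/Y)

dY/dX = 56·X
At X = 35: dY/dX = 1960, Y = 34300

Elasticity = 1960 · (35 / 34300) = 2

Interpretation: for a small percentage change in X, the percentage change in Y is approximately 2.00 times as large.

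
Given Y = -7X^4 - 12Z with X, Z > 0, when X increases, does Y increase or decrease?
Y decreases

Taking the partial derivative:
∂Y/∂X = -28X^3

∂Y/∂X = -28X^3 < 0 (assuming positive values)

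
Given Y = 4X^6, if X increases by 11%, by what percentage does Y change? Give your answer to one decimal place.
87.0%

For Y = 4X^6:
If X → X(1 + 0.11)
Then Y → Y · (1 + 0.11)^6
     ≈ Y · 1.8704

Percentage change = ((1 + 0.11)^6 − 1) × 100% ≈ 87.0%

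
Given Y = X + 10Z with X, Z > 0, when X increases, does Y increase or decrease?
Y increases

Taking the partial derivative:
∂Y/∂X = 1

∂Y/∂X = 1 > 0 (assuming positive values)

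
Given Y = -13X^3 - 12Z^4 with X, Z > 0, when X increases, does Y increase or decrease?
Y decreases

Taking the partial derivative:
∂Y/∂X = -39X^2

∂Y/∂X = -39X^2 < 0 (assuming positive values)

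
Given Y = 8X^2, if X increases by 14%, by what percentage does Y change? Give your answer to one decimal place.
30.0%

For Y = 8X^2:
If X → X(1 + 0.14)
Then Y → Y · (1 + 0.14)^2
     = Y · 1.2996

Percentage change = ((1 + 0.14)^2 − 1) × 100% ≈ 30.0%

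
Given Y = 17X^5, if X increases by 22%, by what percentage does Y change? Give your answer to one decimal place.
170.3%

For Y = 17X^5:
If X → X(1 + 0.22)
Then Y → Y · (1 + 0.22)^5
     ≈ Y · 2.7027

Percentage change = ((1 + 0.22)^5 − 1) × 100% ≈ 170.3%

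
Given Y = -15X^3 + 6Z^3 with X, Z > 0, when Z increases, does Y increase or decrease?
Y increases

Taking the partial derivative:
∂Y/∂Z = 18Z^2

∂Y/∂Z = 18Z^2 > 0 (assuming positive values)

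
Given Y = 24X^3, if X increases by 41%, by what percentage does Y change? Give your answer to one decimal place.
180.3%

For Y = 24X^3:
If X → X(1 + 0.41)
Then Y → Y · (1 + 0.41)^3
     ≈ Y · 2.8032

Percentage change = ((1 + 0.41)^3 − 1) × 100% ≈ 180.3%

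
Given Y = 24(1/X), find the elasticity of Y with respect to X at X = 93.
Elasticity = -1

Elasticity = (dY/dX) · (X/Y)

dY/dX = -24/X²
At X = 93: dY/dX = -8/2883, Y = 8/31

Elasticity = (-8/2883) · (93 / (8/31)) = -1

Interpretation: for a small percentage change in X, the percentage change in Y is approximately -1.00 times as large.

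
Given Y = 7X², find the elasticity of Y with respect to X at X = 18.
Elasticity = 2

Elasticity = (dY/dX) · (X/Y)

dY/dX = 14·X
At X = 18: dY/dX = 252, Y = 2268

Elasticity = 252 · (18 / 2268) = 2

Interpretation: for a small percentage change in X, the percentage change in Y is approximately 2.00 times as large.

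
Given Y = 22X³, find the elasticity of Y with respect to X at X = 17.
Elasticity = 3

Elasticity = (dY/dX) · (X/Y)

dY/dX = 66·X²
At X = 17: dY/dX = 19074, Y = 108086

Elasticity = 19074 · (17 / 108086) = 3

Interpretation: for a small percentage change in X, the percentage change in Y is approximately 3.00 times as large.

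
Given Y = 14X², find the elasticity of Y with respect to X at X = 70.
Elasticity = 2

Elasticity = (dY/dX) · (X/Y)

dY/dX = 28·X
At X = 70: dY/dX = 1960, Y = 68600

Elasticity = 1960 · (70 / 68600) = 2

Interpretation: for a small percentage change in X, the percentage change in Y is approximately 2.00 times as large.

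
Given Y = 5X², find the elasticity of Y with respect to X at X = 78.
Elasticity = 2

Elasticity = (dY/dX) · (X/Y)

dY/dX = 10·X
At X = 78: dY/dX = 780, Y = 30420

Elasticity = 780 · (78 / 30420) = 2

Interpretation: for a small percentage change in X, the percentage change in Y is approximately 2.00 times as large.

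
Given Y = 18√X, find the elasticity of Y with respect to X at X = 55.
Elasticity = 1/2

Elasticity = (dY/dX) · (X/Y)

dY/dX = 9/√X
At X = 55: dY/dX = 9·√55/55, Y = 18·√55

Elasticity = (9·√55/55) · (55 / (18·√55)) = 1/2

Interpretation: for a small percentage change in X, the percentage change in Y is approximately 0.50 times as large.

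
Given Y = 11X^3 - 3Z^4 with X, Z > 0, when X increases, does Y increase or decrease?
Y increases

Taking the partial derivative:
∂Y/∂X = 33X^2

∂Y/∂X = 33X^2 > 0 (assuming positive values)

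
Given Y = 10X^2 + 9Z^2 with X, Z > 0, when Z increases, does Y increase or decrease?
Y increases

Taking the partial derivative:
∂Y/∂Z = 18Z

∂Y/∂Z = 18Z > 0 (assuming positive values)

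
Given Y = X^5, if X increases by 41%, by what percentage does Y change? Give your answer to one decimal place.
457.3%

For Y = X^5:
If X → X(1 + 0.41)
Then Y → Y · (1 + 0.41)^5
     ≈ Y · 5.5731

Percentage change = ((1 + 0.41)^5 − 1) × 100% ≈ 457.3%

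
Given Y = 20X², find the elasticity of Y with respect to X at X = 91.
Elasticity = 2

Elasticity = (dY/dX) · (X/Y)

dY/dX = 40·X
At X = 91: dY/dX = 3640, Y = 165620

Elasticity = 3640 · (91 / 165620) = 2

Interpretation: for a small percentage change in X, the percentage change in Y is approximately 2.00 times as large.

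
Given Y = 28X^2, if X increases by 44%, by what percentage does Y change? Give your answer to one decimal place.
107.4%

For Y = 28X^2:
If X → X(1 + 0.44)
Then Y → Y · (1 + 0.44)^2
     = Y · 2.0736

Percentage change = ((1 + 0.44)^2 − 1) × 100% ≈ 107.4%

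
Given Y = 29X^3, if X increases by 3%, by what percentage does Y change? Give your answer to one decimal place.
9.3%

For Y = 29X^3:
If X → X(1 + 0.03)
Then Y → Y · (1 + 0.03)^3
     ≈ Y · 1.0927

Percentage change = ((1 + 0.03)^3 − 1) × 100% ≈ 9.3%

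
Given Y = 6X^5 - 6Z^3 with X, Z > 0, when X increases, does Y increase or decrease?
Y increases

Taking the partial derivative:
∂Y/∂X = 30X^4

∂Y/∂X = 30X^4 > 0 (assuming positive values)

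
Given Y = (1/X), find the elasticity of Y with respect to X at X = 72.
Elasticity = -1

Elasticity = (dY/dX) · (X/Y)

dY/dX = -1/X²
At X = 72: dY/dX = -1/5184, Y = 1/72

Elasticity = (-1/5184) · (72 / (1/72)) = -1

Interpretation: for a small percentage change in X, the percentage change in Y is approximately -1.00 times as large.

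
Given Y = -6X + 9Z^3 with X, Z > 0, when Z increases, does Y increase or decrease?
Y increases

Taking the partial derivative:
∂Y/∂Z = 27Z^2

∂Y/∂Z = 27Z^2 > 0 (assuming positive values)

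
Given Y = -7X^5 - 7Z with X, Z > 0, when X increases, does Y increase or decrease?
Y decreases

Taking the partial derivative:
∂Y/∂X = -35X^4

∂Y/∂X = -35X^4 < 0 (assuming positive values)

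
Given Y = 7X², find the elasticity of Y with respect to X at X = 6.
Elasticity = 2

Elasticity = (dY/dX) · (X/Y)

dY/dX = 14·X
At X = 6: dY/dX = 84, Y = 252

Elasticity = 84 · (6 / 252) = 2

Interpretation: for a small percentage change in X, the percentage change in Y is approximately 2.00 times as large.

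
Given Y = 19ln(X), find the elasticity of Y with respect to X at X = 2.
Elasticity = 1/ln(2) ≈ 1.4427

Elasticity = (dY/dX) · (X/Y)

dY/dX = 19/X
At X = 2: dY/dX = 19/2, Y = 19·ln(2)

Elasticity = (19/2) · (2 / (19·ln(2))) = 1/ln(2) ≈ 1.4427

Interpretation: for a small percentage change in X, the percentage change in Y is approximately 1.44 times as large.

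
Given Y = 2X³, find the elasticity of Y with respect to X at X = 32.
Elasticity = 3

Elasticity = (dY/dX) · (X/Y)

dY/dX = 6·X²
At X = 32: dY/dX = 6144, Y = 65536

Elasticity = 6144 · (32 / 65536) = 3

Interpretation: for a small percentage change in X, the percentage change in Y is approximately 3.00 times as large.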